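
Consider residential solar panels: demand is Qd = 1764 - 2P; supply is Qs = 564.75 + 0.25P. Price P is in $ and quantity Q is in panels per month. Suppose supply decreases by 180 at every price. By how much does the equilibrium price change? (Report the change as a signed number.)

ΔP = 80

At equilibrium Qd = Qs, so 1764 - 2P = 564.75 + 0.25P; collecting terms, 1199.25 = 2.25P and P* = 533.
Then Q* = 1764 - 2(533) = 698.
After the shift, supply is Qs = 384.75 + 0.25P.
The new intersection has 1379.25 = 2.25P, i.e. P = 613, Q = 538.
ΔP = 613 - 533 = 80.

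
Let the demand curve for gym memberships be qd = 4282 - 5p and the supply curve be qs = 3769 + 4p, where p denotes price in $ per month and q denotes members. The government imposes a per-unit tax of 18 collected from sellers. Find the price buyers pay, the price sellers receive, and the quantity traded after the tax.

Sellers keep p_s = p_b - 18 per unit, so supply in terms of the buyer price is qs = 3697 + 4p_b.
Market clearing requires 4282 - 5p_b = 3697 + 4p_b; hence 585 = 9p_b and p_b = 65.
So p_s = 47 and the quantity traded is q = 4282 - 5(65) = 3957.

p_b = 65, p_s = 47, q = 3957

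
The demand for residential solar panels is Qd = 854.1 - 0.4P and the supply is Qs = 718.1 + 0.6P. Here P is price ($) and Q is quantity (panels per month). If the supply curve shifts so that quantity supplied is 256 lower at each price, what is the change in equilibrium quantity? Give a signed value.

Equating demand and supply, 854.1 - 0.4P = 718.1 + 0.6P gives P = 136, so P* = 136.
Then Q* = 854.1 - 0.4(136) = 799.7.
After the shift, supply is Qs = 462.1 + 0.6P.
The new intersection has 392 = P, i.e. P = 392, Q = 697.3.
ΔQ = 697.3 - 799.7 = -102.4.

ΔQ = -102.4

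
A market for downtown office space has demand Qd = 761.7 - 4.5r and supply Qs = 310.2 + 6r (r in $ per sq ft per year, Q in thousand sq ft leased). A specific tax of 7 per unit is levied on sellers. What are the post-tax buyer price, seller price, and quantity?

The tax drives a wedge r_b - r_s = 7. Substituting r_s = r_b - 7 into supply: Qs = 268.2 + 6r_b.
Equate demand and the shifted supply: 761.7 - 4.5r_b = 268.2 + 6r_b, giving 10.5r_b = 493.5, so r_b = 47.
So r_s = 40 and the quantity traded is Q = 761.7 - 4.5(47) = 550.2.

r_b = 47, r_s = 40, Q = 550.2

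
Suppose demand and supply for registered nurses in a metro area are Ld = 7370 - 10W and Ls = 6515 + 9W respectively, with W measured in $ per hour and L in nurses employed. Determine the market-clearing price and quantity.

At equilibrium Ld = Ls, so 7370 - 10W = 6515 + 9W; collecting terms, 855 = 19W and W* = 45.
Then L* = 7370 - 10(45) = 6920.

W* = 45, L* = 6920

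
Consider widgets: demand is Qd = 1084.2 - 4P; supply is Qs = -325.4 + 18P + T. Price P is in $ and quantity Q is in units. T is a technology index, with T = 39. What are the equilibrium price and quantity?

With T = 39, supply is Qs = -286.4 + 18P.
At equilibrium Qd = Qs, so 1084.2 - 4P = -286.4 + 18P; collecting terms, 1370.6 = 22P and P* = 62.3.
Substitute back: Q* = 1084.2 - 4(62.3) = 835.

P* = 62.3, Q* = 835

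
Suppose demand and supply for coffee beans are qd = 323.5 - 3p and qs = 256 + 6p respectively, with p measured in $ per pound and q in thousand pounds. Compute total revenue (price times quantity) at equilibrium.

Total revenue = 2257.5

At equilibrium qd = qs, so 323.5 - 3p = 256 + 6p; collecting terms, 67.5 = 9p and p* = 7.5.
From the demand curve, q* = 323.5 - 3(7.5) = 301.
Total revenue = p* × q* = 7.5 × 301 = 2257.5.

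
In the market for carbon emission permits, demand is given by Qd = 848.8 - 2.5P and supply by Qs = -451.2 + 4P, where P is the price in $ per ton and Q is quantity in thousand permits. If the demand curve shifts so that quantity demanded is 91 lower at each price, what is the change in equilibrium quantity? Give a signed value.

ΔQ = -56

Set Qd = Qs: 848.8 - 2.5P = -451.2 + 4P, so 1300 = 6.5P and P* = 200.
Substitute back: Q* = 848.8 - 2.5(200) = 348.8.
After the shift, demand is Qd = 757.8 - 2.5P.
New equilibrium: 1209 = 6.5P, so P = 186 and Q = 292.8.
ΔQ = 292.8 - 348.8 = -56.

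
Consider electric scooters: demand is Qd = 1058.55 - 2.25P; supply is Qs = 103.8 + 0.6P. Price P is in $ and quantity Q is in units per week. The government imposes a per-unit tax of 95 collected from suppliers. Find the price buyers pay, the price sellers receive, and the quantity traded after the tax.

Suppliers keep P_s = P_b - 95 per unit, so supply in terms of the buyer price is Qs = 46.8 + 0.6P_b.
Equate demand and the shifted supply: 1058.55 - 2.25P_b = 46.8 + 0.6P_b, giving 2.85P_b = 1011.75, so P_b = 355.
So P_s = 260 and the quantity traded is Q = 1058.55 - 2.25(355) = 259.8.

P_b = 355, P_s = 260, Q = 259.8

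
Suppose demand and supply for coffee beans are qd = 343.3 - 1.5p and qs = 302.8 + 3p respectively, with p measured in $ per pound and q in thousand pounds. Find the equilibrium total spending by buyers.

The market clears where 343.3 - 1.5p = 302.8 + 3p. Rearranging, 4.5p = 40.5, hence p* = 9.
Then q* = 343.3 - 1.5(9) = 329.8.
Total spending by buyers = p* × q* = 9 × 329.8 = 2968.2.

Total spending by buyers = 2968.2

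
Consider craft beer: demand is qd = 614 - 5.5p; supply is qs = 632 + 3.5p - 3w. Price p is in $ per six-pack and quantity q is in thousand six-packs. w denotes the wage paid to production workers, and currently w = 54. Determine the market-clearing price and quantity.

p* = 16, q* = 526

With w = 54, supply is qs = 470 + 3.5p.
At equilibrium qd = qs, so 614 - 5.5p = 470 + 3.5p; collecting terms, 144 = 9p and p* = 16.
Substitute back: q* = 614 - 5.5(16) = 526.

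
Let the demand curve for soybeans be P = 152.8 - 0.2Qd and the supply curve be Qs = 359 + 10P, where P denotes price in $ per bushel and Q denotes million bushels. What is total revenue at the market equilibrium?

Solving each curve for Q: Qd = 764 - 5P.
The market clears where 764 - 5P = 359 + 10P. Rearranging, 15P = 405, hence P* = 27.
From the demand curve, Q* = 764 - 5(27) = 629.
Total revenue = P* × Q* = 27 × 629 = 16983.

Total revenue = 16983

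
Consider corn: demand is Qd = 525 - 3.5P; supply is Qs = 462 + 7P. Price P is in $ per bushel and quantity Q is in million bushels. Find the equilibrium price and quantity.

The market clears where 525 - 3.5P = 462 + 7P. Rearranging, 10.5P = 63, hence P* = 6.
Plugging P* into demand: Q* = 525 - 3.5(6) = 504.

P* = 6, Q* = 504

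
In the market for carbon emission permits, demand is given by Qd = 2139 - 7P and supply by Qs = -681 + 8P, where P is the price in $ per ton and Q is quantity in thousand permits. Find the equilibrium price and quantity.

The market clears where 2139 - 7P = -681 + 8P. Rearranging, 15P = 2820, hence P* = 188.
Then Q* = 2139 - 7(188) = 823.

P* = 188, Q* = 823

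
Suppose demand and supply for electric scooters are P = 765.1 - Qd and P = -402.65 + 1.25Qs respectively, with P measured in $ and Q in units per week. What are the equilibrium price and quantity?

Inverting to quantity form: Qd = 765.1 - P and Qs = 322.12 + 0.8P.
Set Qd = Qs: 765.1 - P = 322.12 + 0.8P, so 442.98 = 1.8P and P* = 246.1.
Plugging P* into demand: Q* = 765.1 - 246.1 = 519.

P* = 246.1, Q* = 519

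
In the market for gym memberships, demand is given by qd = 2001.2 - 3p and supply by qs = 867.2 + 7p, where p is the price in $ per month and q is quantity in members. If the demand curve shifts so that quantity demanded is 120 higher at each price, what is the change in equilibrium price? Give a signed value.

Equating demand and supply, 2001.2 - 3p = 867.2 + 7p gives 10p = 1134, so p* = 113.4.
Substitute back: q* = 2001.2 - 3(113.4) = 1661.
After the shift, demand is qd = 2121.2 - 3p.
New equilibrium: 1254 = 10p, so p = 125.4 and q = 1745.
Δp = 125.4 - 113.4 = 12.

Δp = 12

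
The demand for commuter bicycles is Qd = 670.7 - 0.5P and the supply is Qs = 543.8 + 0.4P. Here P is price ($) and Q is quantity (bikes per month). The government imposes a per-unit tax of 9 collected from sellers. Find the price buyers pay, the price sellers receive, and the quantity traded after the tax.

P_b = 145, P_s = 136, Q = 598.2

With a tax of 9 on sellers, they supply based on the net price P_s = P_b - 9, so Qs = 540.2 + 0.4P_b.
Market clearing requires 670.7 - 0.5P_b = 540.2 + 0.4P_b; hence 130.5 = 0.9P_b and P_b = 145.
Then P_s = 145 - 9 = 136 and Q = 670.7 - 0.5(145) = 598.2.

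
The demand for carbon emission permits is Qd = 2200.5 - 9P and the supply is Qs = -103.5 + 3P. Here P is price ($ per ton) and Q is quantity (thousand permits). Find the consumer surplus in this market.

The market clears where 2200.5 - 9P = -103.5 + 3P. Rearranging, 12P = 2304, hence P* = 192.
Then Q* = 2200.5 - 9(192) = 472.5.
Demand choke price (Qd = 0): P = 2200.5/9 = 244.5. Consumer surplus = ½ × (244.5 - 192) × 472.5 = 12403.125.

Consumer surplus = 12403.125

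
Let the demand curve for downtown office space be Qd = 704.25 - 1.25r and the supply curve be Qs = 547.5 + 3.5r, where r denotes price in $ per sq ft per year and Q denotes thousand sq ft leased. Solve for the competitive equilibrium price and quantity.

r* = 33, Q* = 663

The market clears where 704.25 - 1.25r = 547.5 + 3.5r. Rearranging, 4.75r = 156.75, hence r* = 33.
Plugging r* into demand: Q* = 704.25 - 1.25(33) = 663.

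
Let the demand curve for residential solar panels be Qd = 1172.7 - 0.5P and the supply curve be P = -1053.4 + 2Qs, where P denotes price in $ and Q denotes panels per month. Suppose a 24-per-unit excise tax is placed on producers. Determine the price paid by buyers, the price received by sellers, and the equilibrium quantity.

Inverting to quantity form: Qs = 526.7 + 0.5P.
With a tax of 24 on producers, they supply based on the net price P_s = P_b - 24, so Qs = 514.7 + 0.5P_b.
Equate demand and the shifted supply: 1172.7 - 0.5P_b = 514.7 + 0.5P_b, giving P_b = 658, so P_b = 658.
Then P_s = 658 - 24 = 634 and Q = 1172.7 - 0.5(658) = 843.7.

P_b = 658, P_s = 634, Q = 843.7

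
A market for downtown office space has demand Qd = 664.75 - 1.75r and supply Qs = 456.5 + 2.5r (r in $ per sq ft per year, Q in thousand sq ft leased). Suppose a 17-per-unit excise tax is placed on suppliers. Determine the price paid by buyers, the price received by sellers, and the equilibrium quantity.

r_b = 59, r_s = 42, Q = 561.5

Suppliers keep r_s = r_b - 17 per unit, so supply in terms of the buyer price is Qs = 414 + 2.5r_b.
Equate demand and the shifted supply: 664.75 - 1.75r_b = 414 + 2.5r_b, giving 4.25r_b = 250.75, so r_b = 59.
Then r_s = 59 - 17 = 42 and Q = 664.75 - 1.75(59) = 561.5.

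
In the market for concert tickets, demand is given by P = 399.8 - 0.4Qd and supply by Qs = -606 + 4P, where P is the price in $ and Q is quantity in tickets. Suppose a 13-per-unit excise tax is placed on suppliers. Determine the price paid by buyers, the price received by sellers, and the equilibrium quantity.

P_b = 255, P_s = 242, Q = 362

In direct form, Qd = 999.5 - 2.5P.
Suppliers keep P_s = P_b - 13 per unit, so supply in terms of the buyer price is Qs = -658 + 4P_b.
Market clearing requires 999.5 - 2.5P_b = -658 + 4P_b; hence 1657.5 = 6.5P_b and P_b = 255.
Then P_s = 255 - 13 = 242 and Q = 999.5 - 2.5(255) = 362.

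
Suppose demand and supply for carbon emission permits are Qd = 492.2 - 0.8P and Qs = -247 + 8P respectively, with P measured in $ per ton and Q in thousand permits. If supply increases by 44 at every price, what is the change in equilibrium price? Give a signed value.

ΔP = -5

Equating demand and supply, 492.2 - 0.8P = -247 + 8P gives 8.8P = 739.2, so P* = 84.
From the demand curve, Q* = 492.2 - 0.8(84) = 425.
After the shift, supply is Qs = -203 + 8P.
Re-solving, 8.8P = 695.2 gives P = 79 and Q = 429.
ΔP = 79 - 84 = -5.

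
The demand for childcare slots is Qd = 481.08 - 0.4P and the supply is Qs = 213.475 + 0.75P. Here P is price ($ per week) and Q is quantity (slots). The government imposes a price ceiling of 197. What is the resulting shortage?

Shortage = 41.055

At P = 197: Qd = 402.28 and Qs = 361.225.
Shortage = Qd - Qs = 402.28 - 361.225 = 41.055.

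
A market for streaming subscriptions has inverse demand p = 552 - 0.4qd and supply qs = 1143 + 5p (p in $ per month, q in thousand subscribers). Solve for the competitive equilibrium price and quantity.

p* = 31.6, q* = 1301

Rewriting in direct form: qd = 1380 - 2.5p.
Set qd = qs: 1380 - 2.5p = 1143 + 5p, so 237 = 7.5p and p* = 31.6.
Substitute back: q* = 1380 - 2.5(31.6) = 1301.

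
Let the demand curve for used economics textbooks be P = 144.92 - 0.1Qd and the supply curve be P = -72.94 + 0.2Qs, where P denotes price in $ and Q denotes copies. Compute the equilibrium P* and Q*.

In direct form, Qd = 1449.2 - 10P and Qs = 364.7 + 5P.
The market clears where 1449.2 - 10P = 364.7 + 5P. Rearranging, 15P = 1084.5, hence P* = 72.3.
Then Q* = 1449.2 - 10(72.3) = 726.2.

P* = 72.3, Q* = 726.2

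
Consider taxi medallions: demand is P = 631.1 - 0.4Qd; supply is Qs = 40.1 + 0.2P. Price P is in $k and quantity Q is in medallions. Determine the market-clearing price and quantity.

Inverting to quantity form: Qd = 1577.75 - 2.5P.
Set Qd = Qs: 1577.75 - 2.5P = 40.1 + 0.2P, so 1537.65 = 2.7P and P* = 569.5.
Substitute back: Q* = 1577.75 - 2.5(569.5) = 154.

P* = 569.5, Q* = 154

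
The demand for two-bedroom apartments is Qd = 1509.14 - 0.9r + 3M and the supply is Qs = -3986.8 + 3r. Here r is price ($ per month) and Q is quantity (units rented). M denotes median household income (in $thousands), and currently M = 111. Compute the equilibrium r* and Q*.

r* = 1494.6, Q* = 497

With M = 111, demand is Qd = 1842.14 - 0.9r.
The market clears where 1842.14 - 0.9r = -3986.8 + 3r. Rearranging, 3.9r = 5828.94, hence r* = 1494.6.
Then Q* = 1842.14 - 0.9(1494.6) = 497.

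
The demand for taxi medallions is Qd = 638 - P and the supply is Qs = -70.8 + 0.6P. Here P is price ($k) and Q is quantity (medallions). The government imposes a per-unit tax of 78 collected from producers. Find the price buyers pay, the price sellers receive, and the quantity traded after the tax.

P_b = 472.25, P_s = 394.25, Q = 165.75

With a tax of 78 on producers, they supply based on the net price P_s = P_b - 78, so Qs = -117.6 + 0.6P_b.
Set Qd = Qs: 638 - P_b = -117.6 + 0.6P_b, so 755.6 = 1.6P_b and P_b = 472.25.
Then P_s = 472.25 - 78 = 394.25 and Q = 638 - 472.25 = 165.75.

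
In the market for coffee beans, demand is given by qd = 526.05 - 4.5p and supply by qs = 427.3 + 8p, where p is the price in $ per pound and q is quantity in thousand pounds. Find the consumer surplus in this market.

Consumer surplus = 26732.25

At equilibrium qd = qs, so 526.05 - 4.5p = 427.3 + 8p; collecting terms, 98.75 = 12.5p and p* = 7.9.
Then q* = 526.05 - 4.5(7.9) = 490.5.
Demand choke price (qd = 0): p = 526.05/4.5 = 116.9. Consumer surplus = ½ × (116.9 - 7.9) × 490.5 = 26732.25.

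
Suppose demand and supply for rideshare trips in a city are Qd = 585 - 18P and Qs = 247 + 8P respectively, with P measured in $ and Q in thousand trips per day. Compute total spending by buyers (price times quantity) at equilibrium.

The market clears where 585 - 18P = 247 + 8P. Rearranging, 26P = 338, hence P* = 13.
Substitute back: Q* = 585 - 18(13) = 351.
Total spending by buyers = P* × Q* = 13 × 351 = 4563.

Total spending by buyers = 4563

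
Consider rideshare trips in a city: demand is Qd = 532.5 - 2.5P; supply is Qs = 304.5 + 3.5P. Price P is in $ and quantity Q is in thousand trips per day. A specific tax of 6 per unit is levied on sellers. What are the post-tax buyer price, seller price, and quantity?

P_b = 41.5, P_s = 35.5, Q = 428.75

The tax drives a wedge P_b - P_s = 6. Substituting P_s = P_b - 6 into supply: Qs = 283.5 + 3.5P_b.
Equate demand and the shifted supply: 532.5 - 2.5P_b = 283.5 + 3.5P_b, giving 6P_b = 249, so P_b = 41.5.
So P_s = 35.5 and the quantity traded is Q = 532.5 - 2.5(41.5) = 428.75.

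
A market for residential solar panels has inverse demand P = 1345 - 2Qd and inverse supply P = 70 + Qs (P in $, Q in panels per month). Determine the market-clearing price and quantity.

Solving each curve for Q: Qd = 672.5 - 0.5P and Qs = -70 + P.
At equilibrium Qd = Qs, so 672.5 - 0.5P = -70 + P; collecting terms, 742.5 = 1.5P and P* = 495.
Plugging P* into demand: Q* = 672.5 - 0.5(495) = 425.

P* = 495, Q* = 425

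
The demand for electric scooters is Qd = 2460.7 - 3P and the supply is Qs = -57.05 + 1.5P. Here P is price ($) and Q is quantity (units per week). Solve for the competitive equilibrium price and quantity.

P* = 559.5, Q* = 782.2

The market clears where 2460.7 - 3P = -57.05 + 1.5P. Rearranging, 4.5P = 2517.75, hence P* = 559.5.
From the demand curve, Q* = 2460.7 - 3(559.5) = 782.2.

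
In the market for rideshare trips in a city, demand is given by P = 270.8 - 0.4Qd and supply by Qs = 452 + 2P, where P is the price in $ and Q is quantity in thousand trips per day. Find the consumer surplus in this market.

Rewriting in direct form: Qd = 677 - 2.5P.
At equilibrium Qd = Qs, so 677 - 2.5P = 452 + 2P; collecting terms, 225 = 4.5P and P* = 50.
Then Q* = 677 - 2.5(50) = 552.
Demand choke price (Qd = 0): P = 677/2.5 = 270.8. Consumer surplus = ½ × (270.8 - 50) × 552 = 60940.8.

Consumer surplus = 60940.8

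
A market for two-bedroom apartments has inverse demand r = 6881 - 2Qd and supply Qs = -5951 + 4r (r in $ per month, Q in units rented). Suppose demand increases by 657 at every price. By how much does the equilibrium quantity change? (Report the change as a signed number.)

Inverting to quantity form: Qd = 3440.5 - 0.5r.
At equilibrium Qd = Qs, so 3440.5 - 0.5r = -5951 + 4r; collecting terms, 9391.5 = 4.5r and r* = 2087.
Then Q* = 3440.5 - 0.5(2087) = 2397.
After the shift, demand is Qd = 4097.5 - 0.5r.
The new intersection has 10048.5 = 4.5r, i.e. r = 2233, Q = 2981.
ΔQ = 2981 - 2397 = 584.

ΔQ = 584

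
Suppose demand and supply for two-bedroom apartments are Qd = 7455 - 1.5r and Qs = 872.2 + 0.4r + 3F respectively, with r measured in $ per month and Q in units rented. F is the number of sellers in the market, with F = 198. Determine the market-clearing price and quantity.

With F = 198, supply is Qs = 1466.2 + 0.4r.
Equating demand and supply, 7455 - 1.5r = 1466.2 + 0.4r gives 1.9r = 5988.8, so r* = 3152.
From the demand curve, Q* = 7455 - 1.5(3152) = 2727.

r* = 3152, Q* = 2727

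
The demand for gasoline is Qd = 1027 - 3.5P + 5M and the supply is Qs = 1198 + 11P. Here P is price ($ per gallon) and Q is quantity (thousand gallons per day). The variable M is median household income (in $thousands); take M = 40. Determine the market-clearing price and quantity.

With M = 40, demand is Qd = 1227 - 3.5P.
Set Qd = Qs: 1227 - 3.5P = 1198 + 11P, so 29 = 14.5P and P* = 2.
Plugging P* into demand: Q* = 1227 - 3.5(2) = 1220.

P* = 2, Q* = 1220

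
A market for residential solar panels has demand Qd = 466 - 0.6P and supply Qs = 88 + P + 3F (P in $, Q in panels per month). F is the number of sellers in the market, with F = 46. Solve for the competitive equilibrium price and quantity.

P* = 150, Q* = 376

With F = 46, supply is Qs = 226 + P.
Set Qd = Qs: 466 - 0.6P = 226 + P, so 240 = 1.6P and P* = 150.
From the demand curve, Q* = 466 - 0.6(150) = 376.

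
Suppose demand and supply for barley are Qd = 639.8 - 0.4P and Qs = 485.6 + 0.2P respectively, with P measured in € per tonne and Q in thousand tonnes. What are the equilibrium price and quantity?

At equilibrium Qd = Qs, so 639.8 - 0.4P = 485.6 + 0.2P; collecting terms, 154.2 = 0.6P and P* = 257.
Then Q* = 639.8 - 0.4(257) = 537.

P* = 257, Q* = 537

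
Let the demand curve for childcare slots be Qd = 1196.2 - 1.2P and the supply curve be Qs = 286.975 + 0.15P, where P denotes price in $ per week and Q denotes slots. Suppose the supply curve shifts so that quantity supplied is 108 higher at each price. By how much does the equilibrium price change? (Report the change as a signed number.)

ΔP = -80

Equating demand and supply, 1196.2 - 1.2P = 286.975 + 0.15P gives 1.35P = 909.225, so P* = 673.5.
Then Q* = 1196.2 - 1.2(673.5) = 388.
After the shift, supply is Qs = 394.975 + 0.15P.
New equilibrium: 801.225 = 1.35P, so P = 593.5 and Q = 484.
ΔP = 593.5 - 673.5 = -80.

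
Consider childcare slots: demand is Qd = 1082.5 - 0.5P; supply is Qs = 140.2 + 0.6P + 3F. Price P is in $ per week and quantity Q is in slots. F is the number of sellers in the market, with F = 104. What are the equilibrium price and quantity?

P* = 573, Q* = 796

With F = 104, supply is Qs = 452.2 + 0.6P.
Set Qd = Qs: 1082.5 - 0.5P = 452.2 + 0.6P, so 630.3 = 1.1P and P* = 573.
Then Q* = 1082.5 - 0.5(573) = 796.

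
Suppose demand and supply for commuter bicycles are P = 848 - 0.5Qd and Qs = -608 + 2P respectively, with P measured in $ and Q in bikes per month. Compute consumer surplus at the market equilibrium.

Rewriting in direct form: Qd = 1696 - 2P.
At equilibrium Qd = Qs, so 1696 - 2P = -608 + 2P; collecting terms, 2304 = 4P and P* = 576.
Plugging P* into demand: Q* = 1696 - 2(576) = 544.
Demand choke price (Qd = 0): P = 1696/2 = 848. Consumer surplus = ½ × (848 - 576) × 544 = 73984.

Consumer surplus = 73984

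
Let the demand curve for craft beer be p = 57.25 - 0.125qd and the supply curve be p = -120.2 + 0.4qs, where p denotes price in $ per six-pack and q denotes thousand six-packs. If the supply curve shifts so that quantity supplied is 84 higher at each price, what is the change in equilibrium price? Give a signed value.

Rewriting in direct form: qd = 458 - 8p and qs = 300.5 + 2.5p.
The market clears where 458 - 8p = 300.5 + 2.5p. Rearranging, 10.5p = 157.5, hence p* = 15.
Plugging p* into demand: q* = 458 - 8(15) = 338.
After the shift, supply is qs = 384.5 + 2.5p.
The new intersection has 73.5 = 10.5p, i.e. p = 7, q = 402.
Δp = 7 - 15 = -8.

Δp = -8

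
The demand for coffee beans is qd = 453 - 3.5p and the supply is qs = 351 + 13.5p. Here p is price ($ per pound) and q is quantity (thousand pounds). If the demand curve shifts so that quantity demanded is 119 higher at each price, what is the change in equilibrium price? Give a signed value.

Δp = 7

At equilibrium qd = qs, so 453 - 3.5p = 351 + 13.5p; collecting terms, 102 = 17p and p* = 6.
Plugging p* into demand: q* = 453 - 3.5(6) = 432.
After the shift, demand is qd = 572 - 3.5p.
The new intersection has 221 = 17p, i.e. p = 13, q = 526.5.
Δp = 13 - 6 = 7.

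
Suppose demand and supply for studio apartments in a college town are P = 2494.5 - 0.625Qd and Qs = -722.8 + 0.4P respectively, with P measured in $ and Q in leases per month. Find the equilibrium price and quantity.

P* = 2357, Q* = 220

Inverting to quantity form: Qd = 3991.2 - 1.6P.
Equating demand and supply, 3991.2 - 1.6P = -722.8 + 0.4P gives 2P = 4714, so P* = 2357.
Plugging P* into demand: Q* = 3991.2 - 1.6(2357) = 220.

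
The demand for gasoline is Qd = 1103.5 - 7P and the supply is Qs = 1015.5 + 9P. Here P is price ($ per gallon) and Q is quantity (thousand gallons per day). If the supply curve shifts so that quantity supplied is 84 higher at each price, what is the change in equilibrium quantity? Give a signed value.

ΔQ = 36.75

Set Qd = Qs: 1103.5 - 7P = 1015.5 + 9P, so 88 = 16P and P* = 5.5.
From the demand curve, Q* = 1103.5 - 7(5.5) = 1065.
After the shift, supply is Qs = 1099.5 + 9P.
Re-solving, 16P = 4 gives P = 0.25 and Q = 1101.75.
ΔQ = 1101.75 - 1065 = 36.75.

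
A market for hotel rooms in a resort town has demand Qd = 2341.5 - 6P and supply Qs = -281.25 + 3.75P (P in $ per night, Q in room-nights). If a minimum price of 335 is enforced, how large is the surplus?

Evaluating both curves at the floor price 335 gives Qd = 331.5, Qs = 975.
Surplus = Qs - Qd = 975 - 331.5 = 643.5.

Surplus = 643.5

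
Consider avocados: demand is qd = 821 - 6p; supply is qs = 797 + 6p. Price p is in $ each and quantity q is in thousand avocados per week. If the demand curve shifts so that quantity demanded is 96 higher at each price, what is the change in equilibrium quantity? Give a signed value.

Δq = 48

The market clears where 821 - 6p = 797 + 6p. Rearranging, 12p = 24, hence p* = 2.
Plugging p* into demand: q* = 821 - 6(2) = 809.
After the shift, demand is qd = 917 - 6p.
Re-solving, 12p = 120 gives p = 10 and q = 857.
Δq = 857 - 809 = 48.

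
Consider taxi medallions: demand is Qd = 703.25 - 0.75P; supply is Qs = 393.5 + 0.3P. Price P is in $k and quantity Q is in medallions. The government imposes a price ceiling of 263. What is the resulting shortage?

Shortage = 33.6

At P = 263: Qd = 506 and Qs = 472.4.
Shortage = Qd - Qs = 506 - 472.4 = 33.6.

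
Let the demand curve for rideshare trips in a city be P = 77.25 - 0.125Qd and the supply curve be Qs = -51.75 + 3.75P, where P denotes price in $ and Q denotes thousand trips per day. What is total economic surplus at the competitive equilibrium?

Total surplus = 5139.45

Rewriting in direct form: Qd = 618 - 8P.
At equilibrium Qd = Qs, so 618 - 8P = -51.75 + 3.75P; collecting terms, 669.75 = 11.75P and P* = 57.
Then Q* = 618 - 8(57) = 162.
Demand choke price = 77.25; supply choke price = 13.8. CS = ½(77.25 - 57)(162) = 1640.25; PS = ½(57 - 13.8)(162) = 3499.2. Total surplus = 5139.45.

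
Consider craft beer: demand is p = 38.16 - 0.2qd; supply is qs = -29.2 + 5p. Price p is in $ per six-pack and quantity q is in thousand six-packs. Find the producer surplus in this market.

Inverting to quantity form: qd = 190.8 - 5p.
At equilibrium qd = qs, so 190.8 - 5p = -29.2 + 5p; collecting terms, 220 = 10p and p* = 22.
Then q* = 190.8 - 5(22) = 80.8.
Supply choke price (qs = 0): p = 5.84. Producer surplus = ½ × (22 - 5.84) × 80.8 = 652.864.

Producer surplus = 652.864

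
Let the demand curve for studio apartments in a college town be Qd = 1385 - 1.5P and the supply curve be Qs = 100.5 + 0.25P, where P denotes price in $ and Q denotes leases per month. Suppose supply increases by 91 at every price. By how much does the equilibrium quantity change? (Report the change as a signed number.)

Set Qd = Qs: 1385 - 1.5P = 100.5 + 0.25P, so 1284.5 = 1.75P and P* = 734.
Substitute back: Q* = 1385 - 1.5(734) = 284.
After the shift, supply is Qs = 191.5 + 0.25P.
Re-solving, 1.75P = 1193.5 gives P = 682 and Q = 362.
ΔQ = 362 - 284 = 78.

ΔQ = 78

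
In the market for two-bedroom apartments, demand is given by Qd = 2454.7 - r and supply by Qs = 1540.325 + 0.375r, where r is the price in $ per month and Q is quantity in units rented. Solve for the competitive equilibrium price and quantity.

r* = 665, Q* = 1789.7

Equating demand and supply, 2454.7 - r = 1540.325 + 0.375r gives 1.375r = 914.375, so r* = 665.
Then Q* = 2454.7 - 665 = 1789.7.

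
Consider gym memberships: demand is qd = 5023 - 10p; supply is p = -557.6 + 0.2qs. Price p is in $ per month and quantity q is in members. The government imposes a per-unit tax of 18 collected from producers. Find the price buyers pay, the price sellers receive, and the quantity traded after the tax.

p_b = 155, p_s = 137, q = 3473

In direct form, qs = 2788 + 5p.
With a tax of 18 on producers, they supply based on the net price p_s = p_b - 18, so qs = 2698 + 5p_b.
Market clearing requires 5023 - 10p_b = 2698 + 5p_b; hence 2325 = 15p_b and p_b = 155.
Then p_s = 155 - 18 = 137 and q = 5023 - 10(155) = 3473.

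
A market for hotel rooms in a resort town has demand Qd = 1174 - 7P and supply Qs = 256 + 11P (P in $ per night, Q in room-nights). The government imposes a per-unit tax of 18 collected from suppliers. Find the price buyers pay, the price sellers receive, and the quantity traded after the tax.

With a tax of 18 on suppliers, they supply based on the net price P_s = P_b - 18, so Qs = 58 + 11P_b.
Market clearing requires 1174 - 7P_b = 58 + 11P_b; hence 1116 = 18P_b and P_b = 62.
Then P_s = 62 - 18 = 44 and Q = 1174 - 7(62) = 740.

P_b = 62, P_s = 44, Q = 740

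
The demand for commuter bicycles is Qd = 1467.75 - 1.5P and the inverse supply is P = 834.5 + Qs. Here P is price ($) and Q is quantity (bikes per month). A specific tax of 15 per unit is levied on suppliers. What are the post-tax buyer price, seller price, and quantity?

P_b = 926.9, P_s = 911.9, Q = 77.4

Rewriting in direct form: Qs = -834.5 + P.
Suppliers keep P_s = P_b - 15 per unit, so supply in terms of the buyer price is Qs = -849.5 + P_b.
Set Qd = Qs: 1467.75 - 1.5P_b = -849.5 + P_b, so 2317.25 = 2.5P_b and P_b = 926.9.
Then P_s = 926.9 - 15 = 911.9 and Q = 1467.75 - 1.5(926.9) = 77.4.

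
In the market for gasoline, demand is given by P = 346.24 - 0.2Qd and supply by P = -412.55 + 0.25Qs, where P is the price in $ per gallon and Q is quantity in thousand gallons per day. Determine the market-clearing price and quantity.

P* = 9, Q* = 1686.2

In direct form, Qd = 1731.2 - 5P and Qs = 1650.2 + 4P.
At equilibrium Qd = Qs, so 1731.2 - 5P = 1650.2 + 4P; collecting terms, 81 = 9P and P* = 9.
From the demand curve, Q* = 1731.2 - 5(9) = 1686.2.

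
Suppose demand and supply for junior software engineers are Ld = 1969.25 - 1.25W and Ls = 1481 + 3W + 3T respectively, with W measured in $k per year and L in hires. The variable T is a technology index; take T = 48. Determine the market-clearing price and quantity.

With T = 48, supply is Ls = 1625 + 3W.
The market clears where 1969.25 - 1.25W = 1625 + 3W. Rearranging, 4.25W = 344.25, hence W* = 81.
Plugging W* into demand: L* = 1969.25 - 1.25(81) = 1868.

W* = 81, L* = 1868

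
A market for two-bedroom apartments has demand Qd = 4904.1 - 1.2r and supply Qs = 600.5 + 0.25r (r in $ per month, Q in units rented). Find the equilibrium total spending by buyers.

At equilibrium Qd = Qs, so 4904.1 - 1.2r = 600.5 + 0.25r; collecting terms, 4303.6 = 1.45r and r* = 2968.
Substitute back: Q* = 4904.1 - 1.2(2968) = 1342.5.
Total spending by buyers = r* × Q* = 2968 × 1342.5 = 3984540.

Total spending by buyers = 3984540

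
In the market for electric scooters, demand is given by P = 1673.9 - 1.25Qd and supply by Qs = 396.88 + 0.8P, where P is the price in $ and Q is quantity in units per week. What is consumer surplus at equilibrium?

Solving each curve for Q: Qd = 1339.12 - 0.8P.
At equilibrium Qd = Qs, so 1339.12 - 0.8P = 396.88 + 0.8P; collecting terms, 942.24 = 1.6P and P* = 588.9.
Plugging P* into demand: Q* = 1339.12 - 0.8(588.9) = 868.
Demand choke price (Qd = 0): P = 1339.12/0.8 = 1673.9. Consumer surplus = ½ × (1673.9 - 588.9) × 868 = 470890.

Consumer surplus = 470890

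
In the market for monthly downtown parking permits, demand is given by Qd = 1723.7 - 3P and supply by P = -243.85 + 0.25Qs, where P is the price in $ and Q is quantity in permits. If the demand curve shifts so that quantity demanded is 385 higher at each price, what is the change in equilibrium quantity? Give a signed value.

Inverting to quantity form: Qs = 975.4 + 4P.
The market clears where 1723.7 - 3P = 975.4 + 4P. Rearranging, 7P = 748.3, hence P* = 106.9.
From the demand curve, Q* = 1723.7 - 3(106.9) = 1403.
After the shift, demand is Qd = 2108.7 - 3P.
New equilibrium: 1133.3 = 7P, so P = 161.9 and Q = 1623.
ΔQ = 1623 - 1403 = 220.

ΔQ = 220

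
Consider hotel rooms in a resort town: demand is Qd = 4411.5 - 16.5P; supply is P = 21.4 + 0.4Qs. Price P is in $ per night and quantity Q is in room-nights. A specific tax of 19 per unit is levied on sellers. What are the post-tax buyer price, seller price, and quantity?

Solving each curve for Q: Qs = -53.5 + 2.5P.
The tax drives a wedge P_b - P_s = 19. Substituting P_s = P_b - 19 into supply: Qs = -101 + 2.5P_b.
Equate demand and the shifted supply: 4411.5 - 16.5P_b = -101 + 2.5P_b, giving 19P_b = 4512.5, so P_b = 237.5.
So P_s = 218.5 and the quantity traded is Q = 4411.5 - 16.5(237.5) = 492.75.

P_b = 237.5, P_s = 218.5, Q = 492.75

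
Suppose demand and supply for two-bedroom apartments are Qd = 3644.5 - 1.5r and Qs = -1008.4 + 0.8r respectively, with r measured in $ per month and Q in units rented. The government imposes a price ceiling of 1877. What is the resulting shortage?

Shortage = 335.8

At r = 1877: Qd = 829 and Qs = 493.2.
Shortage = Qd - Qs = 829 - 493.2 = 335.8.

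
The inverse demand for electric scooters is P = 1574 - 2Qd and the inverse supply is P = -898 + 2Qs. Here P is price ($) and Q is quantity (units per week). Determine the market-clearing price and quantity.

Inverting to quantity form: Qd = 787 - 0.5P and Qs = 449 + 0.5P.
Set Qd = Qs: 787 - 0.5P = 449 + 0.5P, so 338 = P and P* = 338.
Then Q* = 787 - 0.5(338) = 618.

P* = 338, Q* = 618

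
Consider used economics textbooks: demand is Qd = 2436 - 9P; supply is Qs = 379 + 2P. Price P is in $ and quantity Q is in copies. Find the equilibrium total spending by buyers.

Set Qd = Qs: 2436 - 9P = 379 + 2P, so 2057 = 11P and P* = 187.
Then Q* = 2436 - 9(187) = 753.
Total spending by buyers = P* × Q* = 187 × 753 = 140811.

Total spending by buyers = 140811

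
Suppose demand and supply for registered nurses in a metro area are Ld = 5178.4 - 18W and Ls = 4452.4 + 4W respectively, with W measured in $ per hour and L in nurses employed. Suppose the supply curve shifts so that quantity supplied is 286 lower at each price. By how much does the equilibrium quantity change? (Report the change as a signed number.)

ΔL = -234

At equilibrium Ld = Ls, so 5178.4 - 18W = 4452.4 + 4W; collecting terms, 726 = 22W and W* = 33.
Plugging W* into demand: L* = 5178.4 - 18(33) = 4584.4.
After the shift, supply is Ls = 4166.4 + 4W.
The new intersection has 1012 = 22W, i.e. W = 46, L = 4350.4.
ΔL = 4350.4 - 4584.4 = -234.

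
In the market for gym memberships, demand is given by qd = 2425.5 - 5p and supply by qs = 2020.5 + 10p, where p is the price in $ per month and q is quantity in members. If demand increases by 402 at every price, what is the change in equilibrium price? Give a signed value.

Δp = 26.8

Equating demand and supply, 2425.5 - 5p = 2020.5 + 10p gives 15p = 405, so p* = 27.
Then q* = 2425.5 - 5(27) = 2290.5.
After the shift, demand is qd = 2827.5 - 5p.
New equilibrium: 807 = 15p, so p = 53.8 and q = 2558.5.
Δp = 53.8 - 27 = 26.8.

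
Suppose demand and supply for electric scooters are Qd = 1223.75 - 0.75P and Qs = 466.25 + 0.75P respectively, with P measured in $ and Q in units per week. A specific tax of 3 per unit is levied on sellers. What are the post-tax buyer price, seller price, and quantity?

P_b = 506.5, P_s = 503.5, Q = 843.875

Sellers keep P_s = P_b - 3 per unit, so supply in terms of the buyer price is Qs = 464 + 0.75P_b.
Equate demand and the shifted supply: 1223.75 - 0.75P_b = 464 + 0.75P_b, giving 1.5P_b = 759.75, so P_b = 506.5.
So P_s = 503.5 and the quantity traded is Q = 1223.75 - 0.75(506.5) = 843.875.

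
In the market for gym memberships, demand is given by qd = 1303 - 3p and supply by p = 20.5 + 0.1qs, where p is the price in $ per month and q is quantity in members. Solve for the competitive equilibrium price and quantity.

Solving each curve for q: qs = -205 + 10p.
The market clears where 1303 - 3p = -205 + 10p. Rearranging, 13p = 1508, hence p* = 116.
Plugging p* into demand: q* = 1303 - 3(116) = 955.

p* = 116, q* = 955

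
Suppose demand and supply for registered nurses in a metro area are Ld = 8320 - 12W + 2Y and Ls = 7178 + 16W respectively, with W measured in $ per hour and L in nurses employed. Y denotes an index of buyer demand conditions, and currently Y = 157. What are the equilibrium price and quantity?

With Y = 157, demand is Ld = 8634 - 12W.
Equating demand and supply, 8634 - 12W = 7178 + 16W gives 28W = 1456, so W* = 52.
From the demand curve, L* = 8634 - 12(52) = 8010.

W* = 52, L* = 8010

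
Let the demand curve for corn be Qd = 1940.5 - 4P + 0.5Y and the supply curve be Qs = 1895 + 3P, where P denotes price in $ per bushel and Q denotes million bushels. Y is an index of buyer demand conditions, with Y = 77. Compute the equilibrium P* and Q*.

P* = 12, Q* = 1931

With Y = 77, demand is Qd = 1979 - 4P.
Equating demand and supply, 1979 - 4P = 1895 + 3P gives 7P = 84, so P* = 12.
Plugging P* into demand: Q* = 1979 - 4(12) = 1931.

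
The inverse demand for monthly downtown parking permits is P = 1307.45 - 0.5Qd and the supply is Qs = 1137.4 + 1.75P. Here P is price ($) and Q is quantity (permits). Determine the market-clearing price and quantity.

P* = 394, Q* = 1826.9

Solving each curve for Q: Qd = 2614.9 - 2P.
Set Qd = Qs: 2614.9 - 2P = 1137.4 + 1.75P, so 1477.5 = 3.75P and P* = 394.
Plugging P* into demand: Q* = 2614.9 - 2(394) = 1826.9.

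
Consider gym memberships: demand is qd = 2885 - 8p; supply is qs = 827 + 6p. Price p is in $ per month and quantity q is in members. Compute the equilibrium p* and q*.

The market clears where 2885 - 8p = 827 + 6p. Rearranging, 14p = 2058, hence p* = 147.
Substitute back: q* = 2885 - 8(147) = 1709.

p* = 147, q* = 1709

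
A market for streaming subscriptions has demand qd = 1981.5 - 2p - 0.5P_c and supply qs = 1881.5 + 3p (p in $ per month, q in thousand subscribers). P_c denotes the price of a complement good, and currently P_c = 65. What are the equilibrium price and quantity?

p* = 13.5, q* = 1922

With P_c = 65, demand is qd = 1949 - 2p.
Set qd = qs: 1949 - 2p = 1881.5 + 3p, so 67.5 = 5p and p* = 13.5.
Substitute back: q* = 1949 - 2(13.5) = 1922.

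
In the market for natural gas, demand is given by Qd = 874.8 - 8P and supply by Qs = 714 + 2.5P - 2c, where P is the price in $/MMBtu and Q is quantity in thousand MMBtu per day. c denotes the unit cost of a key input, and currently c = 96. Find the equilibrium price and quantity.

With c = 96, supply is Qs = 522 + 2.5P.
Set Qd = Qs: 874.8 - 8P = 522 + 2.5P, so 352.8 = 10.5P and P* = 33.6.
Plugging P* into demand: Q* = 874.8 - 8(33.6) = 606.

P* = 33.6, Q* = 606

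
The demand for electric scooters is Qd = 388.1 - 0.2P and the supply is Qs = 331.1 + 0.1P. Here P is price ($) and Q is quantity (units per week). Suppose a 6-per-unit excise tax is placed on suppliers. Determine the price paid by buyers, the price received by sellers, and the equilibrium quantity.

Suppliers keep P_s = P_b - 6 per unit, so supply in terms of the buyer price is Qs = 330.5 + 0.1P_b.
Market clearing requires 388.1 - 0.2P_b = 330.5 + 0.1P_b; hence 57.6 = 0.3P_b and P_b = 192.
So P_s = 186 and the quantity traded is Q = 388.1 - 0.2(192) = 349.7.

P_b = 192, P_s = 186, Q = 349.7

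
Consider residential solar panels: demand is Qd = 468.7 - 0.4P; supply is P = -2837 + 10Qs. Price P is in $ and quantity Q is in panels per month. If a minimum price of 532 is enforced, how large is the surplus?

In direct form, Qs = 283.7 + 0.1P.
Evaluating both curves at the floor price 532 gives Qd = 255.9, Qs = 336.9.
Surplus = Qs - Qd = 336.9 - 255.9 = 81.

Surplus = 81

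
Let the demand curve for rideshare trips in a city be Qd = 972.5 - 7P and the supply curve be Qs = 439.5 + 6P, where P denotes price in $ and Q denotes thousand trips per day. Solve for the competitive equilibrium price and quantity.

The market clears where 972.5 - 7P = 439.5 + 6P. Rearranging, 13P = 533, hence P* = 41.
Plugging P* into demand: Q* = 972.5 - 7(41) = 685.5.

P* = 41, Q* = 685.5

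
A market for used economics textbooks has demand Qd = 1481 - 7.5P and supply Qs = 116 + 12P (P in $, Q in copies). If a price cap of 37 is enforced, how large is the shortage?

Shortage = 643.5

With P fixed at 37, quantity demanded is 1203.5 and quantity supplied is 560.
Shortage = Qd - Qs = 1203.5 - 560 = 643.5.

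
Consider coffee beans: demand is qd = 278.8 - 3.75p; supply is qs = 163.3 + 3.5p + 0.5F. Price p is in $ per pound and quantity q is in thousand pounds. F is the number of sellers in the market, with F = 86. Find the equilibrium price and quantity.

p* = 10, q* = 241.3

With F = 86, supply is qs = 206.3 + 3.5p.
Set qd = qs: 278.8 - 3.75p = 206.3 + 3.5p, so 72.5 = 7.25p and p* = 10.
Substitute back: q* = 278.8 - 3.75(10) = 241.3.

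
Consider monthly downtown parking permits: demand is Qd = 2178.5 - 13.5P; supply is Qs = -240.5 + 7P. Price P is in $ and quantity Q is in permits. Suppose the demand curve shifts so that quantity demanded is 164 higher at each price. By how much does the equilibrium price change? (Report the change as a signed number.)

ΔP = 8

The market clears where 2178.5 - 13.5P = -240.5 + 7P. Rearranging, 20.5P = 2419, hence P* = 118.
Then Q* = 2178.5 - 13.5(118) = 585.5.
After the shift, demand is Qd = 2342.5 - 13.5P.
Re-solving, 20.5P = 2583 gives P = 126 and Q = 641.5.
ΔP = 126 - 118 = 8.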